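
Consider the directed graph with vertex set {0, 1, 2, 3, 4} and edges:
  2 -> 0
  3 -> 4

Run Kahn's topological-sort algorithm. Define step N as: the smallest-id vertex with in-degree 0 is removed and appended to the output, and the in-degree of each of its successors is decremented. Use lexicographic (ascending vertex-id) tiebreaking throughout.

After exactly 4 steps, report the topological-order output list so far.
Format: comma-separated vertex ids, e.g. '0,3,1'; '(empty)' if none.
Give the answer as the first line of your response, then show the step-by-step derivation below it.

1,2,0,3

step 1: output 1; order=[1]; indeg=(1,0,0,0,1)
step 2: output 2; order=[1,2]; indeg=(0,0,0,0,1)
step 3: output 0; order=[1,2,0]; indeg=(0,0,0,0,1)
step 4: output 3; order=[1,2,0,3]; indeg=(0,0,0,0,0)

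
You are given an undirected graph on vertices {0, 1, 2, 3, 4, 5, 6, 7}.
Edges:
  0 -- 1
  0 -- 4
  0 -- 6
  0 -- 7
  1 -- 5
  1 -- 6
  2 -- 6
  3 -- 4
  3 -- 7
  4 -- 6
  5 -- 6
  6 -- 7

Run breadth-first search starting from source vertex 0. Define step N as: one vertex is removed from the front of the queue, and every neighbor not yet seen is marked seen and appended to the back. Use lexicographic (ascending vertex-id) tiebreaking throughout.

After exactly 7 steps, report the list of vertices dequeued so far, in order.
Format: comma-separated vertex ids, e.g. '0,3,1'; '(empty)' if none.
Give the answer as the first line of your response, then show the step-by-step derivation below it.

0,1,4,6,7,5,3

step 1: dequeue 0; queue=[1,4,6,7]; order=0
step 2: dequeue 1; queue=[4,6,7,5]; order=0,1
step 3: dequeue 4; queue=[6,7,5,3]; order=0,1,4
step 4: dequeue 6; queue=[7,5,3,2]; order=0,1,4,6
step 5: dequeue 7; queue=[5,3,2]; order=0,1,4,6,7
step 6: dequeue 5; queue=[3,2]; order=0,1,4,6,7,5
step 7: dequeue 3; queue=[2]; order=0,1,4,6,7,5,3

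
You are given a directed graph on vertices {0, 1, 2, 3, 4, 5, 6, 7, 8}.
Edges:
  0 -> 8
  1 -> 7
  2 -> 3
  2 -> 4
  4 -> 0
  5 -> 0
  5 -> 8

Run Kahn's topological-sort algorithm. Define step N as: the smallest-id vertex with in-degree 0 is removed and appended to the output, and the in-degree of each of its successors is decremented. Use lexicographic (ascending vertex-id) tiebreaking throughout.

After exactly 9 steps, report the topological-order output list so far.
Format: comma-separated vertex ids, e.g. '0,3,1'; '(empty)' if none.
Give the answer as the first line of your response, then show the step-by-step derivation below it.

1,2,3,4,5,0,6,7,8

step 1: output 1; order=[1]; indeg=(2,0,0,1,1,0,0,0,2)
step 2: output 2; order=[1,2]; indeg=(2,0,0,0,0,0,0,0,2)
step 3: output 3; order=[1,2,3]; indeg=(2,0,0,0,0,0,0,0,2)
step 4: output 4; order=[1,2,3,4]; indeg=(1,0,0,0,0,0,0,0,2)
step 5: output 5; order=[1,2,3,4,5]; indeg=(0,0,0,0,0,0,0,0,1)
step 6: output 0; order=[1,2,3,4,5,0]; indeg=(0,0,0,0,0,0,0,0,0)
step 7: output 6; order=[1,2,3,4,5,0,6]; indeg=(0,0,0,0,0,0,0,0,0)
step 8: output 7; order=[1,2,3,4,5,0,6,7]; indeg=(0,0,0,0,0,0,0,0,0)
step 9: output 8; order=[1,2,3,4,5,0,6,7,8]; indeg=(0,0,0,0,0,0,0,0,0)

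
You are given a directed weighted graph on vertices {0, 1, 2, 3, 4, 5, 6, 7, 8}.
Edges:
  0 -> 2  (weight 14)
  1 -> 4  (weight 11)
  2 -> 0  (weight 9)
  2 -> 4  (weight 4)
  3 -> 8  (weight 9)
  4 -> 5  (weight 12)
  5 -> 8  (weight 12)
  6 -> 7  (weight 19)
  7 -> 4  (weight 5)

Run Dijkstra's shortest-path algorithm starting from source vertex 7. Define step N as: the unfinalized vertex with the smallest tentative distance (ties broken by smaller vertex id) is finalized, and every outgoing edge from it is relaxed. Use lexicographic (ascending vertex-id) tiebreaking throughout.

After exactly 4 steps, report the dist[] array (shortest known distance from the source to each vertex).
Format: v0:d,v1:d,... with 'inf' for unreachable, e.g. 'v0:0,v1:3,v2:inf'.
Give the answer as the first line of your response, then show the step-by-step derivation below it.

v0:inf,v1:inf,v2:inf,v3:inf,v4:5,v5:17,v6:inf,v7:0,v8:29

step 1: dist = v0:inf,v1:inf,v2:inf,v3:inf,v4:5,v5:inf,v6:inf,v7:0,v8:inf
step 2: dist = v0:inf,v1:inf,v2:inf,v3:inf,v4:5,v5:17,v6:inf,v7:0,v8:inf
step 3: dist = v0:inf,v1:inf,v2:inf,v3:inf,v4:5,v5:17,v6:inf,v7:0,v8:29
step 4: dist = v0:inf,v1:inf,v2:inf,v3:inf,v4:5,v5:17,v6:inf,v7:0,v8:29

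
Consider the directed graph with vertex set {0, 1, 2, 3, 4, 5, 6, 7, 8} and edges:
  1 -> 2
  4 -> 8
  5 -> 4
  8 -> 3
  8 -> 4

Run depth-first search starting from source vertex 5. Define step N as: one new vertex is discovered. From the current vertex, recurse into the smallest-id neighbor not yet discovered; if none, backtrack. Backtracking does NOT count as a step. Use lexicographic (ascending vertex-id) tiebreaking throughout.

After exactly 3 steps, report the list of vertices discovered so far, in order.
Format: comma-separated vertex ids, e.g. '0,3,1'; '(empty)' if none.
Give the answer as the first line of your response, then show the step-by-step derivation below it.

5,4,8

step 1: discover 5; path=5; order=5
step 2: discover 4; path=5>4; order=5,4
step 3: discover 8; path=5>4>8; order=5,4,8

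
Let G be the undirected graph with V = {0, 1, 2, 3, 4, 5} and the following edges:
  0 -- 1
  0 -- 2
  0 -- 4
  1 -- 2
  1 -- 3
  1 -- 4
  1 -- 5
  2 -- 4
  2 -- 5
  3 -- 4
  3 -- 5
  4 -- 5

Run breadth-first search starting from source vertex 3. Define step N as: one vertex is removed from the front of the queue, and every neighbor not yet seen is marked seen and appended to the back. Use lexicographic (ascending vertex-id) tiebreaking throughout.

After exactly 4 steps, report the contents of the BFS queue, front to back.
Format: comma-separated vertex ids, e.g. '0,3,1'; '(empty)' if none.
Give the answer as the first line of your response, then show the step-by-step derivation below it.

0,2

step 1: dequeue 3; queue=[1,4,5]; order=3
step 2: dequeue 1; queue=[4,5,0,2]; order=3,1
step 3: dequeue 4; queue=[5,0,2]; order=3,1,4
step 4: dequeue 5; queue=[0,2]; order=3,1,4,5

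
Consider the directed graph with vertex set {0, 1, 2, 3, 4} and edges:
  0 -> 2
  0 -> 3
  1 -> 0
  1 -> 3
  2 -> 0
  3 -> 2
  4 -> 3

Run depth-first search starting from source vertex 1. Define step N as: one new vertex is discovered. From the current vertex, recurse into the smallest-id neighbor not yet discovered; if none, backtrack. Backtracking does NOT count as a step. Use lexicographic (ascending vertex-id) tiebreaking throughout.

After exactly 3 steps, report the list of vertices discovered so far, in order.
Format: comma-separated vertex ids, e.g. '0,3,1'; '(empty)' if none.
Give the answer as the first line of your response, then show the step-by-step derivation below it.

1,0,2

step 1: discover 1; path=1; order=1
step 2: discover 0; path=1>0; order=1,0
step 3: discover 2; path=1>0>2; order=1,0,2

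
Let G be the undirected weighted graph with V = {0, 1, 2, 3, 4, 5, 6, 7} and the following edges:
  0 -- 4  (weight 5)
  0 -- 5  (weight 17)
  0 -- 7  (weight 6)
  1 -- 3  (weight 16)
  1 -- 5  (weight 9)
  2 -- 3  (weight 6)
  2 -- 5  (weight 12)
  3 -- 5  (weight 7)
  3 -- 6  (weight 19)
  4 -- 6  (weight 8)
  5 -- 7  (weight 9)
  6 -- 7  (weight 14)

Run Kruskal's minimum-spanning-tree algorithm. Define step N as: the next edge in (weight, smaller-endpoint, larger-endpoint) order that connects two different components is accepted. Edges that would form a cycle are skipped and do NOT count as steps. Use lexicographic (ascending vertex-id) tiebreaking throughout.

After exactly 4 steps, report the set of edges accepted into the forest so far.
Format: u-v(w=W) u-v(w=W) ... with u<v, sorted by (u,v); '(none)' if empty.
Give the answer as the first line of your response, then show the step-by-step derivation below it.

0-4(w=5) 0-7(w=6) 2-3(w=6) 3-5(w=7)

step 1: add edge 0-4 (w=5); MST = {0-4(w=5)}
step 2: add edge 0-7 (w=6); MST = {0-4(w=5) 0-7(w=6)}
step 3: add edge 2-3 (w=6); MST = {0-4(w=5) 0-7(w=6) 2-3(w=6)}
step 4: add edge 3-5 (w=7); MST = {0-4(w=5) 0-7(w=6) 2-3(w=6) 3-5(w=7)}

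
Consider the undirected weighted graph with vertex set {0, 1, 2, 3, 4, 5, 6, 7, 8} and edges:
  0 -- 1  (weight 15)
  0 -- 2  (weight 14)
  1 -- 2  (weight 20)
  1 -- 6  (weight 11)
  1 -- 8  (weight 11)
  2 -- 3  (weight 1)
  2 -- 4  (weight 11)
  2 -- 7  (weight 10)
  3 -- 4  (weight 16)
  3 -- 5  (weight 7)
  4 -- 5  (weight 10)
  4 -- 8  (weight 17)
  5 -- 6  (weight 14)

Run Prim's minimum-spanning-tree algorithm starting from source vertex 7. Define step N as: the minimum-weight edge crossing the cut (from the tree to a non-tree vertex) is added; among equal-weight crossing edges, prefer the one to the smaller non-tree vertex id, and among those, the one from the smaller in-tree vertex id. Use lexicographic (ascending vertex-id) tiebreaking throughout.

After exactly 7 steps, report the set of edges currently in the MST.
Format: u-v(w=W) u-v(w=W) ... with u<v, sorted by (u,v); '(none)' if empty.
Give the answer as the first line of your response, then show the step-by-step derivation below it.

0-2(w=14) 1-6(w=11) 2-3(w=1) 2-7(w=10) 3-5(w=7) 4-5(w=10) 5-6(w=14)

step 1: add edge 2-7 (w=10); MST = {2-7(w=10)}
step 2: add edge 2-3 (w=1); MST = {2-3(w=1) 2-7(w=10)}
step 3: add edge 3-5 (w=7); MST = {2-3(w=1) 2-7(w=10) 3-5(w=7)}
step 4: add edge 4-5 (w=10); MST = {2-3(w=1) 2-7(w=10) 3-5(w=7) 4-5(w=10)}
step 5: add edge 0-2 (w=14); MST = {0-2(w=14) 2-3(w=1) 2-7(w=10) 3-5(w=7) 4-5(w=10)}
step 6: add edge 5-6 (w=14); MST = {0-2(w=14) 2-3(w=1) 2-7(w=10) 3-5(w=7) 4-5(w=10) 5-6(w=14)}
step 7: add edge 1-6 (w=11); MST = {0-2(w=14) 1-6(w=11) 2-3(w=1) 2-7(w=10) 3-5(w=7) 4-5(w=10) 5-6(w=14)}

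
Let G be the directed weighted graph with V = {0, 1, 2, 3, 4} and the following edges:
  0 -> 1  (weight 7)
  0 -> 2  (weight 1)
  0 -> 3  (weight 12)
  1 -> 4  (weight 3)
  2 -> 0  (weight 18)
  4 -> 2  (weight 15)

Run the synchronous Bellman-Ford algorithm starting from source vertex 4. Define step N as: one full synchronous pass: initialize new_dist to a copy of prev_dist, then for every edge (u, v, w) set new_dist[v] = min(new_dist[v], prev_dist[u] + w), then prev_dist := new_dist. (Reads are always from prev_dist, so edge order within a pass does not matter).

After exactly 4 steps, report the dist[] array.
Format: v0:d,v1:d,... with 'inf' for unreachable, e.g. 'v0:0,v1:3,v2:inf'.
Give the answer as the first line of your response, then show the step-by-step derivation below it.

v0:33,v1:40,v2:15,v3:45,v4:0

step 1: dist = v0:inf,v1:inf,v2:15,v3:inf,v4:0
step 2: dist = v0:33,v1:inf,v2:15,v3:inf,v4:0
step 3: dist = v0:33,v1:40,v2:15,v3:45,v4:0
step 4: dist = v0:33,v1:40,v2:15,v3:45,v4:0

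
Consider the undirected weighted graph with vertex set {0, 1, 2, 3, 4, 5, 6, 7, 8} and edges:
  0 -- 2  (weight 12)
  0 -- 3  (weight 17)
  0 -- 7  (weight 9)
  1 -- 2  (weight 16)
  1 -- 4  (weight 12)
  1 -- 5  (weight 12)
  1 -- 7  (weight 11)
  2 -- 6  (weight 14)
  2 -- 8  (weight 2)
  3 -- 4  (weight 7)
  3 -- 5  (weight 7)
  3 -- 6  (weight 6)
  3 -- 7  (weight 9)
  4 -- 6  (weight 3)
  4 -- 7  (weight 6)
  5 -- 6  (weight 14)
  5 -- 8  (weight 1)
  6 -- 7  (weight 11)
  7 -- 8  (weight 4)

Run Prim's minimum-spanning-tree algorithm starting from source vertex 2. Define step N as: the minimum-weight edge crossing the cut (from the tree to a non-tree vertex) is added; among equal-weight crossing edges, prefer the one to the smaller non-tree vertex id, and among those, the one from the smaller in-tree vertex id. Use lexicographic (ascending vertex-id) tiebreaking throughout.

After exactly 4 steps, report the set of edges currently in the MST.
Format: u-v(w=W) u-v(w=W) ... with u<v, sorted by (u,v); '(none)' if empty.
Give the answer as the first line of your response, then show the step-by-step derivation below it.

2-8(w=2) 4-7(w=6) 5-8(w=1) 7-8(w=4)

step 1: add edge 2-8 (w=2); MST = {2-8(w=2)}
step 2: add edge 5-8 (w=1); MST = {2-8(w=2) 5-8(w=1)}
step 3: add edge 7-8 (w=4); MST = {2-8(w=2) 5-8(w=1) 7-8(w=4)}
step 4: add edge 4-7 (w=6); MST = {2-8(w=2) 4-7(w=6) 5-8(w=1) 7-8(w=4)}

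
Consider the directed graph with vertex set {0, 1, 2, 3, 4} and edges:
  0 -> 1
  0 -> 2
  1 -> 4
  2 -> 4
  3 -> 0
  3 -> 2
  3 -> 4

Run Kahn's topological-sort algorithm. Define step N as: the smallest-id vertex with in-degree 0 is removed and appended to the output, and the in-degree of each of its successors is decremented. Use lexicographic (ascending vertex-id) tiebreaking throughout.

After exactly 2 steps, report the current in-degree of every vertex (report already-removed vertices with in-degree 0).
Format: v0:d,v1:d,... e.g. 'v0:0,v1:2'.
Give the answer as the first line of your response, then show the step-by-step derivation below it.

v0:0,v1:0,v2:0,v3:0,v4:2

step 1: output 3; order=[3]; indeg=(0,1,1,0,2)
step 2: output 0; order=[3,0]; indeg=(0,0,0,0,2)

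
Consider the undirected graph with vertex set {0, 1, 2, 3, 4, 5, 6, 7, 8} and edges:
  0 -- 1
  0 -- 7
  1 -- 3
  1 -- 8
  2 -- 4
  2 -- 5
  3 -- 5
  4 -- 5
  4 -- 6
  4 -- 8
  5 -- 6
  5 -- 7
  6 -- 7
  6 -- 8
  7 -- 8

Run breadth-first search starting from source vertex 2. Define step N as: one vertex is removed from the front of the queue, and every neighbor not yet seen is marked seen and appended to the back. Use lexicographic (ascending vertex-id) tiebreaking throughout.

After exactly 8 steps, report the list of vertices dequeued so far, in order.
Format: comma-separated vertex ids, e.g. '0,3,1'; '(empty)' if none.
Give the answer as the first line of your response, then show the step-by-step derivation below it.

2,4,5,6,8,3,7,1

step 1: dequeue 2; queue=[4,5]; order=2
step 2: dequeue 4; queue=[5,6,8]; order=2,4
step 3: dequeue 5; queue=[6,8,3,7]; order=2,4,5
step 4: dequeue 6; queue=[8,3,7]; order=2,4,5,6
step 5: dequeue 8; queue=[3,7,1]; order=2,4,5,6,8
step 6: dequeue 3; queue=[7,1]; order=2,4,5,6,8,3
step 7: dequeue 7; queue=[1,0]; order=2,4,5,6,8,3,7
step 8: dequeue 1; queue=[0]; order=2,4,5,6,8,3,7,1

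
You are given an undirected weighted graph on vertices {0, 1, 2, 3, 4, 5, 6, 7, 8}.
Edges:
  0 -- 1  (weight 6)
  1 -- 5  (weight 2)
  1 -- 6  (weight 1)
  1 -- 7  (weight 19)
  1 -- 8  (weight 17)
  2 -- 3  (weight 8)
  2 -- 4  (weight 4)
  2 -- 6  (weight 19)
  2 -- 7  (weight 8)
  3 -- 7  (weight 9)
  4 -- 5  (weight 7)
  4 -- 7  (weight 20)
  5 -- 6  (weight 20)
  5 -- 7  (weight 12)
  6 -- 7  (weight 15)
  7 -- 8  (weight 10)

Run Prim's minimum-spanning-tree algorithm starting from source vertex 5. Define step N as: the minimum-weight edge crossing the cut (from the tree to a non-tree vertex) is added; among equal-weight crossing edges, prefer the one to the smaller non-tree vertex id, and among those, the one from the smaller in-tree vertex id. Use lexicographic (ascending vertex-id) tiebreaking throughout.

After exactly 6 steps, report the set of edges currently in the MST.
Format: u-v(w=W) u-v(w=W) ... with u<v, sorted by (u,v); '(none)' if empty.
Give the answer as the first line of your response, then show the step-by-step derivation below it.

0-1(w=6) 1-5(w=2) 1-6(w=1) 2-3(w=8) 2-4(w=4) 4-5(w=7)

step 1: add edge 1-5 (w=2); MST = {1-5(w=2)}
step 2: add edge 1-6 (w=1); MST = {1-5(w=2) 1-6(w=1)}
step 3: add edge 0-1 (w=6); MST = {0-1(w=6) 1-5(w=2) 1-6(w=1)}
step 4: add edge 4-5 (w=7); MST = {0-1(w=6) 1-5(w=2) 1-6(w=1) 4-5(w=7)}
step 5: add edge 2-4 (w=4); MST = {0-1(w=6) 1-5(w=2) 1-6(w=1) 2-4(w=4) 4-5(w=7)}
step 6: add edge 2-3 (w=8); MST = {0-1(w=6) 1-5(w=2) 1-6(w=1) 2-3(w=8) 2-4(w=4) 4-5(w=7)}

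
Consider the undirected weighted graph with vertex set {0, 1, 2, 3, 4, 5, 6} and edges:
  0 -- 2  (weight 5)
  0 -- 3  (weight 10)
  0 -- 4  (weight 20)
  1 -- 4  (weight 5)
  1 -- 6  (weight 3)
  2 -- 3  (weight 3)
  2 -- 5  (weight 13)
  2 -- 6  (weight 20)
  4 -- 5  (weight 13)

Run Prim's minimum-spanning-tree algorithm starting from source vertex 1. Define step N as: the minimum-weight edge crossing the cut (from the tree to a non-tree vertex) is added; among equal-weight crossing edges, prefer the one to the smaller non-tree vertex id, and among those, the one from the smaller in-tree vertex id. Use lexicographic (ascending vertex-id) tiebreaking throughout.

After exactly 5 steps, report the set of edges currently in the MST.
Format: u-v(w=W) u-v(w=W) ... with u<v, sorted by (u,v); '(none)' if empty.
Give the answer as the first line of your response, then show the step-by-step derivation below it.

1-4(w=5) 1-6(w=3) 2-3(w=3) 2-5(w=13) 4-5(w=13)

step 1: add edge 1-6 (w=3); MST = {1-6(w=3)}
step 2: add edge 1-4 (w=5); MST = {1-4(w=5) 1-6(w=3)}
step 3: add edge 4-5 (w=13); MST = {1-4(w=5) 1-6(w=3) 4-5(w=13)}
step 4: add edge 2-5 (w=13); MST = {1-4(w=5) 1-6(w=3) 2-5(w=13) 4-5(w=13)}
step 5: add edge 2-3 (w=3); MST = {1-4(w=5) 1-6(w=3) 2-3(w=3) 2-5(w=13) 4-5(w=13)}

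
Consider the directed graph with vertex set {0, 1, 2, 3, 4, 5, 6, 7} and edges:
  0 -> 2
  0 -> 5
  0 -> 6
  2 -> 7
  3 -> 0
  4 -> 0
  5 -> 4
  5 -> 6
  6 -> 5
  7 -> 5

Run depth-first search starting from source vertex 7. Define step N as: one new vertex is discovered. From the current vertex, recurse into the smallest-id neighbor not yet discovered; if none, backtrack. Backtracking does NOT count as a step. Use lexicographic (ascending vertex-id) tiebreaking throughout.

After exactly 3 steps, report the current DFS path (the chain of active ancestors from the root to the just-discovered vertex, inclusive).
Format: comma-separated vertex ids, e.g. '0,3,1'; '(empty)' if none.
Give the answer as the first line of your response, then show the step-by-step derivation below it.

7,5,4

step 1: discover 7; path=7; order=7
step 2: discover 5; path=7>5; order=7,5
step 3: discover 4; path=7>5>4; order=7,5,4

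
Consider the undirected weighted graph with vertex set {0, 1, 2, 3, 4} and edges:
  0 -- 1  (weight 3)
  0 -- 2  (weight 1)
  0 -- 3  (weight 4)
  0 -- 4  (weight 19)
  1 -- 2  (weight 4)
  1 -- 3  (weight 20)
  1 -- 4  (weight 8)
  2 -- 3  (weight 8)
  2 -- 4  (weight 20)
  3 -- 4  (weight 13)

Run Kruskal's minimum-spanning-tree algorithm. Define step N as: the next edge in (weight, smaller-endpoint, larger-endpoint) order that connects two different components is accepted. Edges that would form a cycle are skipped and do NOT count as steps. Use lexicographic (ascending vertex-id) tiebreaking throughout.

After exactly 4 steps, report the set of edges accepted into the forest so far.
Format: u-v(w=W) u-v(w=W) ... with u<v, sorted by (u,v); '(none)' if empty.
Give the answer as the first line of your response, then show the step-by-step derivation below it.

0-1(w=3) 0-2(w=1) 0-3(w=4) 1-4(w=8)

step 1: add edge 0-2 (w=1); MST = {0-2(w=1)}
step 2: add edge 0-1 (w=3); MST = {0-1(w=3) 0-2(w=1)}
step 3: add edge 0-3 (w=4); MST = {0-1(w=3) 0-2(w=1) 0-3(w=4)}
step 4: add edge 1-4 (w=8); MST = {0-1(w=3) 0-2(w=1) 0-3(w=4) 1-4(w=8)}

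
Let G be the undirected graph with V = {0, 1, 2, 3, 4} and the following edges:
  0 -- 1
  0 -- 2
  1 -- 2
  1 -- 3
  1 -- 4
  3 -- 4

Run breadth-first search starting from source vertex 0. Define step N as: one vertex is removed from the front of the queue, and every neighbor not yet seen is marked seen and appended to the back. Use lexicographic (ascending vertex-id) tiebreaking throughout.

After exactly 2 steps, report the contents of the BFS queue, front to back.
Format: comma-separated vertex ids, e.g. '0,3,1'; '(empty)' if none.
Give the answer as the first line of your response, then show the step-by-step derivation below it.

2,3,4

step 1: dequeue 0; queue=[1,2]; order=0
step 2: dequeue 1; queue=[2,3,4]; order=0,1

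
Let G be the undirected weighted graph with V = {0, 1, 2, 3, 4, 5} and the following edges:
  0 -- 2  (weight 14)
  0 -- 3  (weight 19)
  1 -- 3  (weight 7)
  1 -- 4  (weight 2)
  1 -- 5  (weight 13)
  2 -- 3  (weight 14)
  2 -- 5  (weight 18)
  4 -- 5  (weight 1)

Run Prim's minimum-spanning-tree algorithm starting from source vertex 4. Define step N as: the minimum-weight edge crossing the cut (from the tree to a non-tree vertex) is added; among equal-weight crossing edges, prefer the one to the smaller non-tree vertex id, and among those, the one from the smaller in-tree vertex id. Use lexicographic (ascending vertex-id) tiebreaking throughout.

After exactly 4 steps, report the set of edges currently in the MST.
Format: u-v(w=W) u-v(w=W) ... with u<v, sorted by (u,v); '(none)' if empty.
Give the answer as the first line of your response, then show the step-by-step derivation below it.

1-3(w=7) 1-4(w=2) 2-3(w=14) 4-5(w=1)

step 1: add edge 4-5 (w=1); MST = {4-5(w=1)}
step 2: add edge 1-4 (w=2); MST = {1-4(w=2) 4-5(w=1)}
step 3: add edge 1-3 (w=7); MST = {1-3(w=7) 1-4(w=2) 4-5(w=1)}
step 4: add edge 2-3 (w=14); MST = {1-3(w=7) 1-4(w=2) 2-3(w=14) 4-5(w=1)}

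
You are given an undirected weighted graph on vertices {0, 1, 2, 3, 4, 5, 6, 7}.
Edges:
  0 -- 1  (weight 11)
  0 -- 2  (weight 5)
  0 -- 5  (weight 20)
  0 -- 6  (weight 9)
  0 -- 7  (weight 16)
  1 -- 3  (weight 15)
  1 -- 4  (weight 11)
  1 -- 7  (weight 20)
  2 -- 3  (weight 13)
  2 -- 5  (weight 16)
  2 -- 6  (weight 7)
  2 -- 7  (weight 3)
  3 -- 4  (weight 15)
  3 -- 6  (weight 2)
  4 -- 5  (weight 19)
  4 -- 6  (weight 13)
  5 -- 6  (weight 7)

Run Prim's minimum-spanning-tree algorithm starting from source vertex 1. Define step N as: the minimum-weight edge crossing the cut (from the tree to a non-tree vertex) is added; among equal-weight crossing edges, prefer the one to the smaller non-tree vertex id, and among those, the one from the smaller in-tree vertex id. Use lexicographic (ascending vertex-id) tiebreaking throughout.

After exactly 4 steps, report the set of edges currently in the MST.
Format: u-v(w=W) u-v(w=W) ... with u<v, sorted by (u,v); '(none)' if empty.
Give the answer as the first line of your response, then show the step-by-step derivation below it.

0-1(w=11) 0-2(w=5) 2-6(w=7) 2-7(w=3)

step 1: add edge 0-1 (w=11); MST = {0-1(w=11)}
step 2: add edge 0-2 (w=5); MST = {0-1(w=11) 0-2(w=5)}
step 3: add edge 2-7 (w=3); MST = {0-1(w=11) 0-2(w=5) 2-7(w=3)}
step 4: add edge 2-6 (w=7); MST = {0-1(w=11) 0-2(w=5) 2-6(w=7) 2-7(w=3)}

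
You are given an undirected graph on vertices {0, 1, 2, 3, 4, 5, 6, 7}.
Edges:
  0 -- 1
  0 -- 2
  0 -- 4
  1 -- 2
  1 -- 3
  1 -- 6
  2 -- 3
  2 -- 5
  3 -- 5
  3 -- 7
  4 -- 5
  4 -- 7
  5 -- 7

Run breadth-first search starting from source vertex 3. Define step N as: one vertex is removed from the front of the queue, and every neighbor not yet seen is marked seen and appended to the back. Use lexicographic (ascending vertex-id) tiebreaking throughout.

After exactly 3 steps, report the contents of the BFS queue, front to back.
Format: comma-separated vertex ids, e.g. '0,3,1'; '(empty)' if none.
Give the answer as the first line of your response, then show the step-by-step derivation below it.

5,7,0,6

step 1: dequeue 3; queue=[1,2,5,7]; order=3
step 2: dequeue 1; queue=[2,5,7,0,6]; order=3,1
step 3: dequeue 2; queue=[5,7,0,6]; order=3,1,2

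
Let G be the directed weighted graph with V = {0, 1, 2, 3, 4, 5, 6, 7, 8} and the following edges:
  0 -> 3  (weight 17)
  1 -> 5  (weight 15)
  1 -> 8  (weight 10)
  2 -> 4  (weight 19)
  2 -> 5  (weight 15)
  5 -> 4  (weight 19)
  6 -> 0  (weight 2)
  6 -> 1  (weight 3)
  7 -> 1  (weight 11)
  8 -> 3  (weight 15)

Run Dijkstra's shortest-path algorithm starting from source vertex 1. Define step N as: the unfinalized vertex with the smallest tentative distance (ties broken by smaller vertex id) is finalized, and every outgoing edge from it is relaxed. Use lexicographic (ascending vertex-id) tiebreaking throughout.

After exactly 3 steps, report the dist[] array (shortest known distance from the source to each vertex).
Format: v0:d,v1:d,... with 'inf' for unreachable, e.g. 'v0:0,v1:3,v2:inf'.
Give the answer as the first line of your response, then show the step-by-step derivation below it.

v0:inf,v1:0,v2:inf,v3:25,v4:34,v5:15,v6:inf,v7:inf,v8:10

step 1: dist = v0:inf,v1:0,v2:inf,v3:inf,v4:inf,v5:15,v6:inf,v7:inf,v8:10
step 2: dist = v0:inf,v1:0,v2:inf,v3:25,v4:inf,v5:15,v6:inf,v7:inf,v8:10
step 3: dist = v0:inf,v1:0,v2:inf,v3:25,v4:34,v5:15,v6:inf,v7:inf,v8:10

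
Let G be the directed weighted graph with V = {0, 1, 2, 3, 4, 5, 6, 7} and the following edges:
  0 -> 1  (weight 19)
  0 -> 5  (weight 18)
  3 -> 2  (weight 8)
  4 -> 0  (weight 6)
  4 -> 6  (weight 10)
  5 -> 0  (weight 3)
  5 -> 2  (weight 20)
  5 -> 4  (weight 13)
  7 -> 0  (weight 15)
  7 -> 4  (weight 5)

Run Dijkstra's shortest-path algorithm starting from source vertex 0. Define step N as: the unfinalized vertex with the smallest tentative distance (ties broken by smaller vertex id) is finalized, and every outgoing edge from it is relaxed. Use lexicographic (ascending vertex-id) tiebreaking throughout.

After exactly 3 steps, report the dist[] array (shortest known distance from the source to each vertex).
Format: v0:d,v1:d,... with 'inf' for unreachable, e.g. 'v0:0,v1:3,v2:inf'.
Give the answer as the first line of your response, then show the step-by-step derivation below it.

v0:0,v1:19,v2:38,v3:inf,v4:31,v5:18,v6:inf,v7:inf

step 1: dist = v0:0,v1:19,v2:inf,v3:inf,v4:inf,v5:18,v6:inf,v7:inf
step 2: dist = v0:0,v1:19,v2:38,v3:inf,v4:31,v5:18,v6:inf,v7:inf
step 3: dist = v0:0,v1:19,v2:38,v3:inf,v4:31,v5:18,v6:inf,v7:inf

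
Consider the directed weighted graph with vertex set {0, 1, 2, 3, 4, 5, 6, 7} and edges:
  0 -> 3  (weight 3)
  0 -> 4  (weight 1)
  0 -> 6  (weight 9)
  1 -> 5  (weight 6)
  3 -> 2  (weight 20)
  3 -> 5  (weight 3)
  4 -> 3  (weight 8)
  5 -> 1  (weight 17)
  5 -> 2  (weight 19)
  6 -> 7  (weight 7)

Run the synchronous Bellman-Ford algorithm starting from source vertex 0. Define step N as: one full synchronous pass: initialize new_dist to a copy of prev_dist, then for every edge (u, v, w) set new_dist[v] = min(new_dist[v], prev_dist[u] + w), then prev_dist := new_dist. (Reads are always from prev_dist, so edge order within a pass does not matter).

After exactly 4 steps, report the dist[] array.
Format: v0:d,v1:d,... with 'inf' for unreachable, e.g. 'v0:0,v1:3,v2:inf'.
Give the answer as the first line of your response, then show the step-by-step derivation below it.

v0:0,v1:23,v2:23,v3:3,v4:1,v5:6,v6:9,v7:16

step 1: dist = v0:0,v1:inf,v2:inf,v3:3,v4:1,v5:inf,v6:9,v7:inf
step 2: dist = v0:0,v1:inf,v2:23,v3:3,v4:1,v5:6,v6:9,v7:16
step 3: dist = v0:0,v1:23,v2:23,v3:3,v4:1,v5:6,v6:9,v7:16
step 4: dist = v0:0,v1:23,v2:23,v3:3,v4:1,v5:6,v6:9,v7:16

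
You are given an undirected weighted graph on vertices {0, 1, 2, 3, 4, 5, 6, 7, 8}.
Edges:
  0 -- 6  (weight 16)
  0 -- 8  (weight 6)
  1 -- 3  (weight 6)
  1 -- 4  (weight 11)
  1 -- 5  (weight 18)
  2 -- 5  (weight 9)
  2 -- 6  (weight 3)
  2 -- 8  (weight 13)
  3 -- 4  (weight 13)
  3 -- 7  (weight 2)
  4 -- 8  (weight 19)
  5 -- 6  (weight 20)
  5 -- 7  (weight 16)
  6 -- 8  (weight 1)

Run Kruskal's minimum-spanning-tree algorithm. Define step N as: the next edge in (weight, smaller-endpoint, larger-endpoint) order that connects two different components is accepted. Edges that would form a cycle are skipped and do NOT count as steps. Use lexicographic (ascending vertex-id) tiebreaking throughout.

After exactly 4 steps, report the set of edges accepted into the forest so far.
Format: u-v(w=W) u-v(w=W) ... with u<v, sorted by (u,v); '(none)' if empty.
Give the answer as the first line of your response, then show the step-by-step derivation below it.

0-8(w=6) 2-6(w=3) 3-7(w=2) 6-8(w=1)

step 1: add edge 6-8 (w=1); MST = {6-8(w=1)}
step 2: add edge 3-7 (w=2); MST = {3-7(w=2) 6-8(w=1)}
step 3: add edge 2-6 (w=3); MST = {2-6(w=3) 3-7(w=2) 6-8(w=1)}
step 4: add edge 0-8 (w=6); MST = {0-8(w=6) 2-6(w=3) 3-7(w=2) 6-8(w=1)}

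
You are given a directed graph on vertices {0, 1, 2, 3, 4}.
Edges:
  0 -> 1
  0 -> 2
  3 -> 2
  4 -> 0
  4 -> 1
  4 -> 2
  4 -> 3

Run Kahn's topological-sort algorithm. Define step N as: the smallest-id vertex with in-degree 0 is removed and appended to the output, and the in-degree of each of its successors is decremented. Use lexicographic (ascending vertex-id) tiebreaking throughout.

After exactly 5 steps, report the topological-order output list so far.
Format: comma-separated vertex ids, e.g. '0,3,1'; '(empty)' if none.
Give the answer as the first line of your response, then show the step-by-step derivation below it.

4,0,1,3,2

step 1: output 4; order=[4]; indeg=(0,1,2,0,0)
step 2: output 0; order=[4,0]; indeg=(0,0,1,0,0)
step 3: output 1; order=[4,0,1]; indeg=(0,0,1,0,0)
step 4: output 3; order=[4,0,1,3]; indeg=(0,0,0,0,0)
step 5: output 2; order=[4,0,1,3,2]; indeg=(0,0,0,0,0)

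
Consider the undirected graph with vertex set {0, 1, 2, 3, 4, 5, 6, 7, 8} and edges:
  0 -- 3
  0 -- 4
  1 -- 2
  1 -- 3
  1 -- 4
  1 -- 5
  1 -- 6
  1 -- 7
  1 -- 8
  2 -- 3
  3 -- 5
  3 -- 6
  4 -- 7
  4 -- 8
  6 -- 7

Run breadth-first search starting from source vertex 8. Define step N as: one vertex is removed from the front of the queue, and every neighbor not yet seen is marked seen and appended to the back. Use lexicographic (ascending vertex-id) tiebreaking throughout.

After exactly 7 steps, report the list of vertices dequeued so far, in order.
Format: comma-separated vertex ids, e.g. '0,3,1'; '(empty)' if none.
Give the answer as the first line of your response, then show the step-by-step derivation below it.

8,1,4,2,3,5,6

step 1: dequeue 8; queue=[1,4]; order=8
step 2: dequeue 1; queue=[4,2,3,5,6,7]; order=8,1
step 3: dequeue 4; queue=[2,3,5,6,7,0]; order=8,1,4
step 4: dequeue 2; queue=[3,5,6,7,0]; order=8,1,4,2
step 5: dequeue 3; queue=[5,6,7,0]; order=8,1,4,2,3
step 6: dequeue 5; queue=[6,7,0]; order=8,1,4,2,3,5
step 7: dequeue 6; queue=[7,0]; order=8,1,4,2,3,5,6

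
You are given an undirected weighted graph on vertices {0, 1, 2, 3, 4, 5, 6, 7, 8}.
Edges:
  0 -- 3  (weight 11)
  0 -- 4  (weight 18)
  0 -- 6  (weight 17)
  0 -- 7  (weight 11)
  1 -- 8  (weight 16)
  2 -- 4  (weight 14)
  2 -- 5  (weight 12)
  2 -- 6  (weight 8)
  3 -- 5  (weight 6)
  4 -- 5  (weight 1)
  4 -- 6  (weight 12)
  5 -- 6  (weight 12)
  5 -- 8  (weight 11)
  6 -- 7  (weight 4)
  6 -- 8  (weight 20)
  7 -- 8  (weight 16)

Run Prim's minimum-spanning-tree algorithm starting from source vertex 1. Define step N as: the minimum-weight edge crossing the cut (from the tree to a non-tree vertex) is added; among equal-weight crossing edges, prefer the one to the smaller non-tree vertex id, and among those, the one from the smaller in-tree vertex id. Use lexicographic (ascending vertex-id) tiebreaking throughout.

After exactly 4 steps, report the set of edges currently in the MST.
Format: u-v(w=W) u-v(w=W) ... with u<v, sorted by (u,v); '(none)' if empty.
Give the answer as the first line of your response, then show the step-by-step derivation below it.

1-8(w=16) 3-5(w=6) 4-5(w=1) 5-8(w=11)

step 1: add edge 1-8 (w=16); MST = {1-8(w=16)}
step 2: add edge 5-8 (w=11); MST = {1-8(w=16) 5-8(w=11)}
step 3: add edge 4-5 (w=1); MST = {1-8(w=16) 4-5(w=1) 5-8(w=11)}
step 4: add edge 3-5 (w=6); MST = {1-8(w=16) 3-5(w=6) 4-5(w=1) 5-8(w=11)}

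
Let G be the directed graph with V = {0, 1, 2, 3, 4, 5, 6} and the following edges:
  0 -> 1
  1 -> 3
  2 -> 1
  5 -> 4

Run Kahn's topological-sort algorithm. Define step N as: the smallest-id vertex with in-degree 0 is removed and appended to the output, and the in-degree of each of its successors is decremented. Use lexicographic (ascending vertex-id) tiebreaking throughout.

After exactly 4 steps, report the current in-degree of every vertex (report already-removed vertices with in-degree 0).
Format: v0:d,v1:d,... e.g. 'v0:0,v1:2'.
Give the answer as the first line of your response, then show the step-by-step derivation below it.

v0:0,v1:0,v2:0,v3:0,v4:1,v5:0,v6:0

step 1: output 0; order=[0]; indeg=(0,1,0,1,1,0,0)
step 2: output 2; order=[0,2]; indeg=(0,0,0,1,1,0,0)
step 3: output 1; order=[0,2,1]; indeg=(0,0,0,0,1,0,0)
step 4: output 3; order=[0,2,1,3]; indeg=(0,0,0,0,1,0,0)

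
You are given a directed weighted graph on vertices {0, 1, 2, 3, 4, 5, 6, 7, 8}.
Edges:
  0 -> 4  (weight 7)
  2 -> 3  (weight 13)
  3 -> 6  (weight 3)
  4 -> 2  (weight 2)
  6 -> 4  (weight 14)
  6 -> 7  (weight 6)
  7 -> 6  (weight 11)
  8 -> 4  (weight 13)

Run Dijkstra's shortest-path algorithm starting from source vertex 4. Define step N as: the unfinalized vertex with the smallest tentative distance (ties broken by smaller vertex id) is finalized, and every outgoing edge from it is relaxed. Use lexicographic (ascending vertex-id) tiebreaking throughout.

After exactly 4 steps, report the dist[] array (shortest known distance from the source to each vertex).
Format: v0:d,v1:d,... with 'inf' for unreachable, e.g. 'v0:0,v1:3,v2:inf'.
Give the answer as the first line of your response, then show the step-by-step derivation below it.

v0:inf,v1:inf,v2:2,v3:15,v4:0,v5:inf,v6:18,v7:24,v8:inf

step 1: dist = v0:inf,v1:inf,v2:2,v3:inf,v4:0,v5:inf,v6:inf,v7:inf,v8:inf
step 2: dist = v0:inf,v1:inf,v2:2,v3:15,v4:0,v5:inf,v6:inf,v7:inf,v8:inf
step 3: dist = v0:inf,v1:inf,v2:2,v3:15,v4:0,v5:inf,v6:18,v7:inf,v8:inf
step 4: dist = v0:inf,v1:inf,v2:2,v3:15,v4:0,v5:inf,v6:18,v7:24,v8:inf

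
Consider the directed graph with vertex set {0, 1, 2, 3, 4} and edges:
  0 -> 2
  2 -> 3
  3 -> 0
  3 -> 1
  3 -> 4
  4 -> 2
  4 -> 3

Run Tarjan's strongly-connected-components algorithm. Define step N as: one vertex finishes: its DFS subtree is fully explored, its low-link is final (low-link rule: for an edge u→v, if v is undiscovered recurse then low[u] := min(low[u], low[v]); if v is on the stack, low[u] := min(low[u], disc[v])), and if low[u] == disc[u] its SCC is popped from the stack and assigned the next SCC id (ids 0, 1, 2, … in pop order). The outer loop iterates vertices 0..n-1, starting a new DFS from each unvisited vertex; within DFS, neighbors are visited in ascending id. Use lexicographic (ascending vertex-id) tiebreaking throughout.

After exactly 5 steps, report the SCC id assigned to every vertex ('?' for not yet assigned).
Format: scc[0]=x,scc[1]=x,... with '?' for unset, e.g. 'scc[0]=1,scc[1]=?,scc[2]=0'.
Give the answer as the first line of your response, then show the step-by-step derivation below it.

scc[0]=1,scc[1]=0,scc[2]=1,scc[3]=1,scc[4]=1

step 1: low=(low[0]=0,low[1]=3,low[2]=1,low[3]=0,low[4]=?); scc=(scc[0]=?,scc[1]=0,scc[2]=?,scc[3]=?,scc[4]=?)
step 2: low=(low[0]=0,low[1]=3,low[2]=1,low[3]=0,low[4]=1); scc=(scc[0]=?,scc[1]=0,scc[2]=?,scc[3]=?,scc[4]=?)
step 3: low=(low[0]=0,low[1]=3,low[2]=1,low[3]=0,low[4]=1); scc=(scc[0]=?,scc[1]=0,scc[2]=?,scc[3]=?,scc[4]=?)
step 4: low=(low[0]=0,low[1]=3,low[2]=0,low[3]=0,low[4]=1); scc=(scc[0]=?,scc[1]=0,scc[2]=?,scc[3]=?,scc[4]=?)
step 5: low=(low[0]=0,low[1]=3,low[2]=0,low[3]=0,low[4]=1); scc=(scc[0]=1,scc[1]=0,scc[2]=1,scc[3]=1,scc[4]=1)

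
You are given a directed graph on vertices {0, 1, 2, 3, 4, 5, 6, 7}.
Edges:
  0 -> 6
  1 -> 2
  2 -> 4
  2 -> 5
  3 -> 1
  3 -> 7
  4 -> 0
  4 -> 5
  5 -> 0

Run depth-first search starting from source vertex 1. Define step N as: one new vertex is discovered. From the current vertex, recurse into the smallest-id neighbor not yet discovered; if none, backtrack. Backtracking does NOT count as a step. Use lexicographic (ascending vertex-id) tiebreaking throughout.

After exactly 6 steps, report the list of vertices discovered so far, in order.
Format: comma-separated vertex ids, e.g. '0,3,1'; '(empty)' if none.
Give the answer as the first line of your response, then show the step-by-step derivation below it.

1,2,4,0,6,5

step 1: discover 1; path=1; order=1
step 2: discover 2; path=1>2; order=1,2
step 3: discover 4; path=1>2>4; order=1,2,4
step 4: discover 0; path=1>2>4>0; order=1,2,4,0
step 5: discover 6; path=1>2>4>0>6; order=1,2,4,0,6
step 6: discover 5; path=1>2>4>5; order=1,2,4,0,6,5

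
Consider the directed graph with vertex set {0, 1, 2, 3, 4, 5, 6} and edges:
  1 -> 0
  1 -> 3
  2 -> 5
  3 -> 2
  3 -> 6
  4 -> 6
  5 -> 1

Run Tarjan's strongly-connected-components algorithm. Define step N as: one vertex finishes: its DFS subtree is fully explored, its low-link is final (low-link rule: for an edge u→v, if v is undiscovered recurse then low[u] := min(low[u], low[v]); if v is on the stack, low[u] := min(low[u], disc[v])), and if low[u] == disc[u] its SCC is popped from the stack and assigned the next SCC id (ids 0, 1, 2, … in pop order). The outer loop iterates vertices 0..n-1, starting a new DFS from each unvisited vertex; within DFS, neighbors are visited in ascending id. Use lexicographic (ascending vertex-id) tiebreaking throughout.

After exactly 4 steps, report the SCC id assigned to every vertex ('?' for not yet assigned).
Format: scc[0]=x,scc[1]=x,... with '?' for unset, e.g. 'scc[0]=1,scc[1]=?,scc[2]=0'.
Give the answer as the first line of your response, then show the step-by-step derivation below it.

scc[0]=0,scc[1]=?,scc[2]=?,scc[3]=?,scc[4]=?,scc[5]=?,scc[6]=1

step 1: low=(low[0]=0,low[1]=?,low[2]=?,low[3]=?,low[4]=?,low[5]=?,low[6]=?); scc=(scc[0]=0,scc[1]=?,scc[2]=?,scc[3]=?,scc[4]=?,scc[5]=?,scc[6]=?)
step 2: low=(low[0]=0,low[1]=1,low[2]=3,low[3]=2,low[4]=?,low[5]=1,low[6]=?); scc=(scc[0]=0,scc[1]=?,scc[2]=?,scc[3]=?,scc[4]=?,scc[5]=?,scc[6]=?)
step 3: low=(low[0]=0,low[1]=1,low[2]=1,low[3]=2,low[4]=?,low[5]=1,low[6]=?); scc=(scc[0]=0,scc[1]=?,scc[2]=?,scc[3]=?,scc[4]=?,scc[5]=?,scc[6]=?)
step 4: low=(low[0]=0,low[1]=1,low[2]=1,low[3]=1,low[4]=?,low[5]=1,low[6]=5); scc=(scc[0]=0,scc[1]=?,scc[2]=?,scc[3]=?,scc[4]=?,scc[5]=?,scc[6]=1)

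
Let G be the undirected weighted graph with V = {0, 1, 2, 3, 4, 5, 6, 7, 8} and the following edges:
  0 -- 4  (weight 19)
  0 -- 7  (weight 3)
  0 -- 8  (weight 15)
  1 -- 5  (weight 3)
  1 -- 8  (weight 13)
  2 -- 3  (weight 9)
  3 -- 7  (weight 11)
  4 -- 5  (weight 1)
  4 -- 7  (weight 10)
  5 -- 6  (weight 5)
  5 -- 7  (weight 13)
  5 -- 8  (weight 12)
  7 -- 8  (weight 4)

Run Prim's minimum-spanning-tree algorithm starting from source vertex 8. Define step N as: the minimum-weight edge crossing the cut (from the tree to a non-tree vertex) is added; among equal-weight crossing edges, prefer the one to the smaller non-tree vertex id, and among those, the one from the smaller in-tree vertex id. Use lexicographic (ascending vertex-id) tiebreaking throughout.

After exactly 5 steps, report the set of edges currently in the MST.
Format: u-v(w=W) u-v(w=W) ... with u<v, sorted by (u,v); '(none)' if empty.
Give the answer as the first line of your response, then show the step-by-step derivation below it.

0-7(w=3) 1-5(w=3) 4-5(w=1) 4-7(w=10) 7-8(w=4)

step 1: add edge 7-8 (w=4); MST = {7-8(w=4)}
step 2: add edge 0-7 (w=3); MST = {0-7(w=3) 7-8(w=4)}
step 3: add edge 4-7 (w=10); MST = {0-7(w=3) 4-7(w=10) 7-8(w=4)}
step 4: add edge 4-5 (w=1); MST = {0-7(w=3) 4-5(w=1) 4-7(w=10) 7-8(w=4)}
step 5: add edge 1-5 (w=3); MST = {0-7(w=3) 1-5(w=3) 4-5(w=1) 4-7(w=10) 7-8(w=4)}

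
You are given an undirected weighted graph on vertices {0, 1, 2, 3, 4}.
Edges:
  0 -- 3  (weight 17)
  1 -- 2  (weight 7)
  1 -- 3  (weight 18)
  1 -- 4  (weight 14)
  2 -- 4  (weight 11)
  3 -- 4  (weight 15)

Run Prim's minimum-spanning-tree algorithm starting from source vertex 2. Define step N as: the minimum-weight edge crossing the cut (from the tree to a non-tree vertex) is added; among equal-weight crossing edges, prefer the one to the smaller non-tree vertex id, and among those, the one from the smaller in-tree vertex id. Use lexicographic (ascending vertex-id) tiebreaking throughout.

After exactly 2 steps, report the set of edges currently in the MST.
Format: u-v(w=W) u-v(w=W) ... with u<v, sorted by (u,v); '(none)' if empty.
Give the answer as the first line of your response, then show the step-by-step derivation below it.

1-2(w=7) 2-4(w=11)

step 1: add edge 1-2 (w=7); MST = {1-2(w=7)}
step 2: add edge 2-4 (w=11); MST = {1-2(w=7) 2-4(w=11)}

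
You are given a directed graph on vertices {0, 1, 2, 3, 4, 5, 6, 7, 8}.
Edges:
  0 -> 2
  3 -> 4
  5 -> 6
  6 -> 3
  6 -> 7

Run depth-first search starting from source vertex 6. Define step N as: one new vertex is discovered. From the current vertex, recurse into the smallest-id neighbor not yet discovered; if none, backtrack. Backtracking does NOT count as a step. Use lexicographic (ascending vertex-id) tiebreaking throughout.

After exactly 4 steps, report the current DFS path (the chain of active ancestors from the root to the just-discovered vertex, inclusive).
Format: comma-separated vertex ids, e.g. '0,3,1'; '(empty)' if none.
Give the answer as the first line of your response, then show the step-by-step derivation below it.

6,7

step 1: discover 6; path=6; order=6
step 2: discover 3; path=6>3; order=6,3
step 3: discover 4; path=6>3>4; order=6,3,4
step 4: discover 7; path=6>7; order=6,3,4,7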